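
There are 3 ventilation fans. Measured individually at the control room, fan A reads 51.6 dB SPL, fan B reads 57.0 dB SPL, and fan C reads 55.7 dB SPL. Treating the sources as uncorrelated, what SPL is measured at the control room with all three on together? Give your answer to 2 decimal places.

Add the sources as powers (linear), then convert back to dB:
L_total = 10·log₁₀(10^(51.6/10) + 10^(57.0/10) + 10^(55.7/10)) = 10·log₁₀(1017000) = 60.07 dB SPL.

60.07 dB SPL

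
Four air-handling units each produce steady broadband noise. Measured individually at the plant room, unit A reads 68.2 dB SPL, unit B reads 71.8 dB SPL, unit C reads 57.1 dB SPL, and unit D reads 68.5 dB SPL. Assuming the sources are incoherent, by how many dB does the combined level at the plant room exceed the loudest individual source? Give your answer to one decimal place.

2.9 dB

Add the sources as powers (linear), then convert back to dB:
L_total = 10·log₁₀(10^(68.2/10) + 10^(71.8/10) + 10^(57.1/10) + 10^(68.5/10)) = 74.67 dB SPL.
Excess over the loudest (71.8 dB): 74.67 − 71.8 = 2.9 dB.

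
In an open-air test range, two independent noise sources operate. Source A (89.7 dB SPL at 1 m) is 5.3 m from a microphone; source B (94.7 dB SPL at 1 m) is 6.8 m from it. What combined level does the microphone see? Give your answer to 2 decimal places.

79.87 dB SPL

At the listener: L_A = 89.7 − 20·log₁₀(5.3) = 75.214 dB; L_B = 94.7 − 20·log₁₀(6.8) = 78.050 dB.
Combined: 10·log₁₀(10^(75.214/10)+10^(78.050/10)) = 79.87 dB SPL.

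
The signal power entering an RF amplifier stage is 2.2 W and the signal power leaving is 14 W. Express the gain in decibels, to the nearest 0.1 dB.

For a power ratio, dB = 10·log₁₀(P₂/P₁).
10·log₁₀(14/2.2) = 10·log₁₀(6.364) = 8.0 dB.

8.0 dB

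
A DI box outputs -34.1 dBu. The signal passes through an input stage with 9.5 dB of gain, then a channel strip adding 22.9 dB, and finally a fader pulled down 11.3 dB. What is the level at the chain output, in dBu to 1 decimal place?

Cascaded gains and losses add directly in dB.
-34.1 + 9.5 + 22.9 − 11.3 = -13.0 dBu.

-13.0 dBu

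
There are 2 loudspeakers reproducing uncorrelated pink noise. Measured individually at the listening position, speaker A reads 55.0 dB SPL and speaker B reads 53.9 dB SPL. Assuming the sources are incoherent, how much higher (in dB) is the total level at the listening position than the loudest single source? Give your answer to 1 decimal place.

Add the sources as powers (linear), then convert back to dB:
L_total = 10·log₁₀(10^(55.0/10) + 10^(53.9/10)) = 57.50 dB SPL.
Excess over the loudest (55.0 dB): 57.50 − 55.0 = 2.5 dB.

2.5 dB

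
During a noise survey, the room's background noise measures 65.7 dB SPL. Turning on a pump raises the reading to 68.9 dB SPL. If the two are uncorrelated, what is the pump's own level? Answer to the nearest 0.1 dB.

Subtract intensities: L_src = 10·log₁₀(10^(L_total/10) − 10^(L_bg/10)).
L_src = 10·log₁₀(10^(68.9/10) − 10^(65.7/10)) = 10·log₁₀(4047000) = 66.1 dB SPL.

66.1 dB SPL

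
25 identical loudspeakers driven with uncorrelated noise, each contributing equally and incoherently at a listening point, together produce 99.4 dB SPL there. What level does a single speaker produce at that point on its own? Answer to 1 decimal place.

25 equal incoherent sources add 10·log₁₀(25) = 13.98 dB over one source.
L_one = 99.4 − 13.98 = 85.4 dB SPL.

85.4 dB SPL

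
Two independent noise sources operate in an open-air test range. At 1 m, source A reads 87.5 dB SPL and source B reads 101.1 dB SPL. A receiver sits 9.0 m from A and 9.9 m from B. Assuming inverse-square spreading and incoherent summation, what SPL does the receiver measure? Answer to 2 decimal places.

At the listener: L_A = 87.5 − 20·log₁₀(9.0) = 68.415 dB; L_B = 101.1 − 20·log₁₀(9.9) = 81.187 dB.
Combined: 10·log₁₀(10^(68.415/10)+10^(81.187/10)) = 81.41 dB SPL.

81.41 dB SPL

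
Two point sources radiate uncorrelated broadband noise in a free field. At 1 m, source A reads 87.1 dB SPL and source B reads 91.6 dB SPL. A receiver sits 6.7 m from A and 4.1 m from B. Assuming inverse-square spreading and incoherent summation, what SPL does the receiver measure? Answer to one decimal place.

At the listener: L_A = 87.1 − 20·log₁₀(6.7) = 70.58 dB; L_B = 91.6 − 20·log₁₀(4.1) = 79.34 dB.
Combined: 10·log₁₀(10^(70.58/10)+10^(79.34/10)) = 79.9 dB SPL.

79.9 dB SPL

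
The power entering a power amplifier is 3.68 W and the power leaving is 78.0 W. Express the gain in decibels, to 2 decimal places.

13.26 dB

Power ratio → dB uses the 10·log₁₀ form:
10·log₁₀(78.0/3.68) = 10·log₁₀(21.20) = 13.26 dB.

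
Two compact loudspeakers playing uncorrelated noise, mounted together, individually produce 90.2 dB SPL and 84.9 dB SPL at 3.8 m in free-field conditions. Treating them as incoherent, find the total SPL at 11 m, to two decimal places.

Combined at 3.8 m: 10·log₁₀(10^(90.2/10)+10^(84.9/10)) = 91.323 dB SPL.
Then apply −20·log₁₀(11/3.8) = -9.232 dB → 82.09 dB SPL.

82.09 dB SPL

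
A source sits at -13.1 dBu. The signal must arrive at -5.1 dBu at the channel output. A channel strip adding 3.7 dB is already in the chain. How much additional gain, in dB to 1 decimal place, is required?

The required make-up gain is the shortfall in the dB sum.
G = -5.1 − (-13.1) − 3.7 = 4.3 dB.

4.3 dB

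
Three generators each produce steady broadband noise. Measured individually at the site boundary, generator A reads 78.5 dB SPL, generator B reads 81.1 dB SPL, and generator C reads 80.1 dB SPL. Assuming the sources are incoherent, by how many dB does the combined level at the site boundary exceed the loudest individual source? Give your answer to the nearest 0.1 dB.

Uncorrelated sources add in intensity (power), not in dB.
L_total = 10·log₁₀(10^(78.5/10) + 10^(81.1/10) + 10^(80.1/10)) = 84.80 dB SPL.
Excess over the loudest (81.1 dB): 84.80 − 81.1 = 3.7 dB.

3.7 dB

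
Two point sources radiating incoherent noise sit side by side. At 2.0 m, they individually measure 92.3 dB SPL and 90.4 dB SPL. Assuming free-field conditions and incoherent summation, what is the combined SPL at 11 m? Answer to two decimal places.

79.66 dB SPL

Combined at 2.0 m: 10·log₁₀(10^(92.3/10)+10^(90.4/10)) = 94.463 dB SPL.
Then apply −20·log₁₀(11/2.0) = -14.807 dB → 79.66 dB SPL.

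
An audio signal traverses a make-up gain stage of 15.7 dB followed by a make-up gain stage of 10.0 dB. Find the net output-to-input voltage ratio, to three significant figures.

Net gain = 15.7 + 10.0 = 25.7 dB.
Voltage ratio = 10^(25.7/20) = 19.3.

19.3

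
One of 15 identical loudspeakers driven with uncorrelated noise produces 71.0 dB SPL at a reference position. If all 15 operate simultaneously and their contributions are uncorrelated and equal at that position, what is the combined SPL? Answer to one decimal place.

82.8 dB SPL

15 equal incoherent sources raise the level by 10·log₁₀(15) = 11.76 dB.
L_total = 71.0 + 11.76 = 82.8 dB SPL.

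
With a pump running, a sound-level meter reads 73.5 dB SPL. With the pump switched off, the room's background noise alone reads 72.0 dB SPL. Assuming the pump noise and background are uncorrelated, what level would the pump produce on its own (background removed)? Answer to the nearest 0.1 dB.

Remove the background by subtracting linear intensities:
L_src = 10·log₁₀(10^(73.5/10) − 10^(72.0/10)) = 10·log₁₀(6538000) = 68.2 dB SPL.

68.2 dB SPL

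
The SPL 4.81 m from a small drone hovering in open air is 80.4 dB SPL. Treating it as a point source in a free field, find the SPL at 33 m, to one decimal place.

Free-field point source: level drops by 20·log₁₀ of the distance ratio.
ΔL = −20·log₁₀(33/4.81) = -16.73 dB, so L₂ = 80.4 + (-16.73) = 63.7 dB SPL.

63.7 dB SPL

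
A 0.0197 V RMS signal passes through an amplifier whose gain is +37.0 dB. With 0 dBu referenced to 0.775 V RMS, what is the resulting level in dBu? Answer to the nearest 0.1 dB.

+5.1 dBu

Input level: 20·log₁₀(0.0197/0.775) = -31.90 dBu.
Output: -31.90 + 37.0 = +5.1 dBu.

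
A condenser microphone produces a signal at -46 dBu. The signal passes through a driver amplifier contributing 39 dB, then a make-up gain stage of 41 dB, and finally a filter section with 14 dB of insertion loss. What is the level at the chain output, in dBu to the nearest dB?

+20 dBu

Cascaded gains and losses add directly in dB.
-46 + 39 + 41 − 14 = +20 dBu.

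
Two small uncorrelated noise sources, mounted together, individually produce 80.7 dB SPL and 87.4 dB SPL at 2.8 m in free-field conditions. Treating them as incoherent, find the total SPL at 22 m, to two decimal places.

70.34 dB SPL

Combined at 2.8 m: 10·log₁₀(10^(80.7/10)+10^(87.4/10)) = 88.241 dB SPL.
Then apply −20·log₁₀(22/2.8) = -17.905 dB → 70.34 dB SPL.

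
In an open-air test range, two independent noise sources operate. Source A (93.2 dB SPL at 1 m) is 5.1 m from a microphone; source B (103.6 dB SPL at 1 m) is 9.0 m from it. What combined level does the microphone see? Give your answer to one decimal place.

85.6 dB SPL

At the listener: L_A = 93.2 − 20·log₁₀(5.1) = 79.05 dB; L_B = 103.6 − 20·log₁₀(9.0) = 84.52 dB.
Combined: 10·log₁₀(10^(79.05/10)+10^(84.52/10)) = 85.6 dB SPL.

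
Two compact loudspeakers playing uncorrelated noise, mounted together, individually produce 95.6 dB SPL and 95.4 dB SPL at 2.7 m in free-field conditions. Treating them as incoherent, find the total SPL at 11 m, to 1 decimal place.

Combined at 2.7 m: 10·log₁₀(10^(95.6/10)+10^(95.4/10)) = 98.51 dB SPL.
Then apply −20·log₁₀(11/2.7) = -12.20 dB → 86.3 dB SPL.

86.3 dB SPL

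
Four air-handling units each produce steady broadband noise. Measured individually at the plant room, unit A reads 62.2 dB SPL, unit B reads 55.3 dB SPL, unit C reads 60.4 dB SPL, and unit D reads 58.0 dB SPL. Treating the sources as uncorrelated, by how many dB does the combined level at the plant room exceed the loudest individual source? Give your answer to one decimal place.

Uncorrelated sources add in intensity (power), not in dB.
L_total = 10·log₁₀(10^(62.2/10) + 10^(55.3/10) + 10^(60.4/10) + 10^(58.0/10)) = 65.71 dB SPL.
Excess over the loudest (62.2 dB): 65.71 − 62.2 = 3.5 dB.

3.5 dB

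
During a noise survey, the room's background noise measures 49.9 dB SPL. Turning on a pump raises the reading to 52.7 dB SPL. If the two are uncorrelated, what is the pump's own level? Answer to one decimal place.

Remove the background by subtracting linear intensities:
L_src = 10·log₁₀(10^(52.7/10) − 10^(49.9/10)) = 10·log₁₀(88480) = 49.5 dB SPL.

49.5 dB SPL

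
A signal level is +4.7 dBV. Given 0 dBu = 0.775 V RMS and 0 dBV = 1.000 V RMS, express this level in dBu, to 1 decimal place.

The offset between the scales is 20·log₁₀(0.775/1.000) = −2.214 dB.
So dBu = +4.7 + 2.214 = +6.9 dBu.

+6.9 dBu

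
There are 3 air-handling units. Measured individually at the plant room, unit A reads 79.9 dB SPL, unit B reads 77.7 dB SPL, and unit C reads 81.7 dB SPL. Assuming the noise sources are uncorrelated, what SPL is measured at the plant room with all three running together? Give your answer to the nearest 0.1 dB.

Incoherent sources sum as intensities:
L_total = 10·log₁₀(10^(79.9/10) + 10^(77.7/10) + 10^(81.7/10)) = 10·log₁₀(304500000) = 84.8 dB SPL.

84.8 dB SPL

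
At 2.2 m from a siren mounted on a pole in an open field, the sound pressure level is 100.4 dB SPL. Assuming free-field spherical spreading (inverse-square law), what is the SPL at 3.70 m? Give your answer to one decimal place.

95.9 dB SPL

Free-field point source: level drops by 20·log₁₀ of the distance ratio.
ΔL = −20·log₁₀(3.70/2.2) = -4.52 dB, so L₂ = 100.4 + (-4.52) = 95.9 dB SPL.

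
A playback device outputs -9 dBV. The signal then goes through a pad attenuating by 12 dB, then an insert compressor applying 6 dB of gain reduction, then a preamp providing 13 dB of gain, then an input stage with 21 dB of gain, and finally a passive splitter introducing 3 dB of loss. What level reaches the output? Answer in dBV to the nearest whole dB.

In dB, series stages simply add:
-9 − 12 − 6 + 13 + 21 − 3 = +4 dBV.

+4 dBV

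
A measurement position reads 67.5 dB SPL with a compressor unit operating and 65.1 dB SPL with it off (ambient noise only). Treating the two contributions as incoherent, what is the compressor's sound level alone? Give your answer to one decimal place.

63.8 dB SPL

Background correction is a power subtraction:
L_src = 10·log₁₀(10^(67.5/10) − 10^(65.1/10)) = 10·log₁₀(2387000) = 63.8 dB SPL.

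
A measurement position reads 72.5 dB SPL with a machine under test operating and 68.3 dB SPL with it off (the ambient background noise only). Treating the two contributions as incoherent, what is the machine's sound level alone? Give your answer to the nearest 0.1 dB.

70.4 dB SPL

Remove the background by subtracting linear intensities:
L_src = 10·log₁₀(10^(72.5/10) − 10^(68.3/10)) = 10·log₁₀(11020000) = 70.4 dB SPL.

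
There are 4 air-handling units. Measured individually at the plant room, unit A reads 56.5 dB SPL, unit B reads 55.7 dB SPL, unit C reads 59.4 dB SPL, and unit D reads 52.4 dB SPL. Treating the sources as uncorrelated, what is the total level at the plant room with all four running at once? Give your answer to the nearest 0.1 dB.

62.7 dB SPL

Uncorrelated sources add in intensity (power), not in dB.
L_total = 10·log₁₀(10^(56.5/10) + 10^(55.7/10) + 10^(59.4/10) + 10^(52.4/10)) = 10·log₁₀(1863000) = 62.7 dB SPL.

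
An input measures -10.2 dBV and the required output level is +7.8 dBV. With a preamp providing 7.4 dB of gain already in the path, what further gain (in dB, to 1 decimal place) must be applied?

The required make-up gain is the shortfall in the dB sum.
G = +7.8 − (-10.2) − 7.4 = 10.6 dB.

10.6 dB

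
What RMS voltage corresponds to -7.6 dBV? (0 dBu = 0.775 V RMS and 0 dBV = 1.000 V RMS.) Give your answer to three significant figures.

V = 1.000 V × 10^(-7.6/20).
= 1.000 × 0.4169 = 0.417 V.

0.417 V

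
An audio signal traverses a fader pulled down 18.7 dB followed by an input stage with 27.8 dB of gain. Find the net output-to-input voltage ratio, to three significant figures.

2.85

Net gain = (−18.7) + 27.8 = 9.1 dB.
Voltage ratio = 10^(9.1/20) = 2.85.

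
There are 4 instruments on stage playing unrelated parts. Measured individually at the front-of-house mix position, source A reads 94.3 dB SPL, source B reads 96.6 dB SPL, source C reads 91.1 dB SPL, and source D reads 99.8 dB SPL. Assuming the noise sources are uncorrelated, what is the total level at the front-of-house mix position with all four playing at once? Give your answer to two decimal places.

102.58 dB SPL

Add the sources as powers (linear), then convert back to dB:
L_total = 10·log₁₀(10^(94.3/10) + 10^(96.6/10) + 10^(91.1/10) + 10^(99.8/10)) = 10·log₁₀(18101000000) = 102.58 dB SPL.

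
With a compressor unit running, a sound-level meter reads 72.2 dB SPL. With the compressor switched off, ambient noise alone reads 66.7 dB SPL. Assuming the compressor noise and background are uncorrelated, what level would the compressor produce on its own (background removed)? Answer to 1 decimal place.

Remove the background by subtracting linear intensities:
L_src = 10·log₁₀(10^(72.2/10) − 10^(66.7/10)) = 10·log₁₀(11920000) = 70.8 dB SPL.

70.8 dB SPL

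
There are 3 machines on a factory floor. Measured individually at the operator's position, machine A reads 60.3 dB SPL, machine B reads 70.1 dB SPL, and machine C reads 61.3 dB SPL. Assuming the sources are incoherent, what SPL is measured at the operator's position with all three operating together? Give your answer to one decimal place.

71.0 dB SPL

Uncorrelated sources add in intensity (power), not in dB.
L_total = 10·log₁₀(10^(60.3/10) + 10^(70.1/10) + 10^(61.3/10)) = 10·log₁₀(12650000) = 71.0 dB SPL.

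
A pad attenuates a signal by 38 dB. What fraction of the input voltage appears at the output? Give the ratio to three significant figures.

Voltage ratio = 10^(dB/20).
10^(-38/20) = 10^(-1.900) = 0.0126.

0.0126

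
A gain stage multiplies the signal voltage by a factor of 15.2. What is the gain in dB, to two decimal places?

For a voltage ratio, dB = 20·log₁₀(V₂/V₁).
20·log₁₀(15.2) = 23.64 dB.

23.64 dB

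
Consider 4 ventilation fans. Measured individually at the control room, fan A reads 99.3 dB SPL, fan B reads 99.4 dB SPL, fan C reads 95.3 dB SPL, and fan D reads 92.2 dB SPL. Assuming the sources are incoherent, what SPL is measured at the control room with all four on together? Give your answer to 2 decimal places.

103.48 dB SPL

Add the sources as powers (linear), then convert back to dB:
L_total = 10·log₁₀(10^(99.3/10) + 10^(99.4/10) + 10^(95.3/10) + 10^(92.2/10)) = 10·log₁₀(22269000000) = 103.48 dB SPL.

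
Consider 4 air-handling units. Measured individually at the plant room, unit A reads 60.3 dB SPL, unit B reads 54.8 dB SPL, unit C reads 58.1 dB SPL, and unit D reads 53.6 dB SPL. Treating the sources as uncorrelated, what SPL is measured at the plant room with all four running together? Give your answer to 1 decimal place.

63.5 dB SPL

Add the sources as powers (linear), then convert back to dB:
L_total = 10·log₁₀(10^(60.3/10) + 10^(54.8/10) + 10^(58.1/10) + 10^(53.6/10)) = 10·log₁₀(2248000) = 63.5 dB SPL.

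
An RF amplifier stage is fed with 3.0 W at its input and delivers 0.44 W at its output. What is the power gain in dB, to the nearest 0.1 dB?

-8.3 dB

For a power ratio, dB = 10·log₁₀(P₂/P₁).
10·log₁₀(0.44/3.0) = 10·log₁₀(0.1467) = -8.3 dB.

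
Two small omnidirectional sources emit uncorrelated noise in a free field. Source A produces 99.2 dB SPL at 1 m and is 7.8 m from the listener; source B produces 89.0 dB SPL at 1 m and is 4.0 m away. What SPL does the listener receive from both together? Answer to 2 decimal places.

At the listener: L_A = 99.2 − 20·log₁₀(7.8) = 81.358 dB; L_B = 89.0 − 20·log₁₀(4.0) = 76.959 dB.
Combined: 10·log₁₀(10^(81.358/10)+10^(76.959/10)) = 82.70 dB SPL.

82.70 dB SPL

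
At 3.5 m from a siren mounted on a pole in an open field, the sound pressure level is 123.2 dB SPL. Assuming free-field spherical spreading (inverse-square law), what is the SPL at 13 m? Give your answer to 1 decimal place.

111.8 dB SPL

For a point source in a free field, ΔL = −20·log₁₀(d₂/d₁).
ΔL = −20·log₁₀(13/3.5) = -11.40 dB, so L₂ = 123.2 + (-11.40) = 111.8 dB SPL.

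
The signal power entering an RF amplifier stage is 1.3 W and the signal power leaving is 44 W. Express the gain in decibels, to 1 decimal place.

15.3 dB

Power ratio → dB uses the 10·log₁₀ form:
10·log₁₀(44/1.3) = 10·log₁₀(33.85) = 15.3 dB.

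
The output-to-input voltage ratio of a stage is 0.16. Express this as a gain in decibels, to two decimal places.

Voltage is an amplitude quantity, so gain = 20·log₁₀(V_out/V_in).
20·log₁₀(0.16) = -15.92 dB.

-15.92 dB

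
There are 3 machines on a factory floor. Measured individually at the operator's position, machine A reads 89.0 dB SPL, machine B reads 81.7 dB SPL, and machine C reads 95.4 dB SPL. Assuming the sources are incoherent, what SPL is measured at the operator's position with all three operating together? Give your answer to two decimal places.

96.44 dB SPL

Uncorrelated sources add in intensity (power), not in dB.
L_total = 10·log₁₀(10^(89.0/10) + 10^(81.7/10) + 10^(95.4/10)) = 10·log₁₀(4410000000) = 96.44 dB SPL.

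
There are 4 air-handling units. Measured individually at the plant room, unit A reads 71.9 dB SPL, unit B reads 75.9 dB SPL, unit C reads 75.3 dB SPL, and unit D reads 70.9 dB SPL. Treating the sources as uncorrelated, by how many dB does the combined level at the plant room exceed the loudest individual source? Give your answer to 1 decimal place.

4.1 dB

Add the sources as powers (linear), then convert back to dB:
L_total = 10·log₁₀(10^(71.9/10) + 10^(75.9/10) + 10^(75.3/10) + 10^(70.9/10)) = 80.03 dB SPL.
Excess over the loudest (75.9 dB): 80.03 − 75.9 = 4.1 dB.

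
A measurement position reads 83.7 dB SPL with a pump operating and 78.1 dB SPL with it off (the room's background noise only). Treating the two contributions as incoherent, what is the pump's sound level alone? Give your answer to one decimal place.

Remove the background by subtracting linear intensities:
L_src = 10·log₁₀(10^(83.7/10) − 10^(78.1/10)) = 10·log₁₀(169900000) = 82.3 dB SPL.

82.3 dB SPL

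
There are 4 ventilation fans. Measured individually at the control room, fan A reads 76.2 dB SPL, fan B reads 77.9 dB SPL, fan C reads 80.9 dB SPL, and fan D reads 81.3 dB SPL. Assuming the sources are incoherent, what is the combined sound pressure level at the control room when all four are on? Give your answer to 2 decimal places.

85.58 dB SPL

Add the sources as powers (linear), then convert back to dB:
L_total = 10·log₁₀(10^(76.2/10) + 10^(77.9/10) + 10^(80.9/10) + 10^(81.3/10)) = 10·log₁₀(361300000) = 85.58 dB SPL.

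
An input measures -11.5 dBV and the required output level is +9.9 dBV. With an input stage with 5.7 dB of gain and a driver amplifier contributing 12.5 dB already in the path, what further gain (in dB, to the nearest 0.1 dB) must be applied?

The required make-up gain is the shortfall in the dB sum.
G = +9.9 − (-11.5) − 5.7 − 12.5 = 3.2 dB.

3.2 dB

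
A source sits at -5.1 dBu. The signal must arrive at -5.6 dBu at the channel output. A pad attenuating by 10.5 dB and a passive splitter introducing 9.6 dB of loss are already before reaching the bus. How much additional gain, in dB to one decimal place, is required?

19.6 dB

The required make-up gain is the shortfall in the dB sum.
G = -5.6 − (-5.1) + 10.5 + 9.6 = 19.6 dB.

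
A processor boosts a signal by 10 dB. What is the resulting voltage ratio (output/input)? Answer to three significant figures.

Voltage ratio = 10^(dB/20).
10^(10/20) = 10^(0.5000) = 3.16.

3.16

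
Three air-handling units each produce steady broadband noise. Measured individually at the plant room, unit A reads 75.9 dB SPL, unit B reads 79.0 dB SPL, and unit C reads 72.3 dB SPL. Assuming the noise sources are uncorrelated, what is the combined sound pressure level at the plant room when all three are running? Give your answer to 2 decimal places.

Uncorrelated sources add in intensity (power), not in dB.
L_total = 10·log₁₀(10^(75.9/10) + 10^(79.0/10) + 10^(72.3/10)) = 10·log₁₀(135300000) = 81.31 dB SPL.

81.31 dB SPL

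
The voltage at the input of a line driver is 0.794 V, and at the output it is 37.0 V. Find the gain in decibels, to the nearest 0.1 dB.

Voltage is an amplitude quantity, so gain = 20·log₁₀(V_out/V_in).
20·log₁₀(37.0/0.794) = 20·log₁₀(46.60) = 33.4 dB.

33.4 dB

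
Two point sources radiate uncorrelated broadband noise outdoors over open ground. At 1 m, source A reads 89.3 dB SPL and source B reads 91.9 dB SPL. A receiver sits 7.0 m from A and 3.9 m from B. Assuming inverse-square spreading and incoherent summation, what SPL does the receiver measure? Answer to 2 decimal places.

80.76 dB SPL

At the listener: L_A = 89.3 − 20·log₁₀(7.0) = 72.398 dB; L_B = 91.9 − 20·log₁₀(3.9) = 80.079 dB.
Combined: 10·log₁₀(10^(72.398/10)+10^(80.079/10)) = 80.76 dB SPL.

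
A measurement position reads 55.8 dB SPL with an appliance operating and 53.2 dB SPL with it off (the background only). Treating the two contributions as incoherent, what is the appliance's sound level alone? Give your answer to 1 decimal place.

Background correction is a power subtraction:
L_src = 10·log₁₀(10^(55.8/10) − 10^(53.2/10)) = 10·log₁₀(171300) = 52.3 dB SPL.

52.3 dB SPL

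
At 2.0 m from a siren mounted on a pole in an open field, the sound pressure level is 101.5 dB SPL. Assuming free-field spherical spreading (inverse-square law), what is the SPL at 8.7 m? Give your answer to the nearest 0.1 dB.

For a point source in a free field, ΔL = −20·log₁₀(d₂/d₁).
ΔL = −20·log₁₀(8.7/2.0) = -12.77 dB, so L₂ = 101.5 + (-12.77) = 88.7 dB SPL.

88.7 dB SPL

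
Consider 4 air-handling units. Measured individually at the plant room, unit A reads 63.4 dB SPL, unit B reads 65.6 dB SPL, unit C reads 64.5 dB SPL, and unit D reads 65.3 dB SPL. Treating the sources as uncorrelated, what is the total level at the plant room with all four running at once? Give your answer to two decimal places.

Incoherent sources sum as intensities:
L_total = 10·log₁₀(10^(63.4/10) + 10^(65.6/10) + 10^(64.5/10) + 10^(65.3/10)) = 10·log₁₀(12030000) = 70.80 dB SPL.

70.80 dB SPL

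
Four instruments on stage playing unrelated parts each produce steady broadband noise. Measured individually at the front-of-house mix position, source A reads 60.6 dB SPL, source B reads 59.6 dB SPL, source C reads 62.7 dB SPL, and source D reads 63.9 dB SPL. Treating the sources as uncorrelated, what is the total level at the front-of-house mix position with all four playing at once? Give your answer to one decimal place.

Incoherent sources sum as intensities:
L_total = 10·log₁₀(10^(60.6/10) + 10^(59.6/10) + 10^(62.7/10) + 10^(63.9/10)) = 10·log₁₀(6377000) = 68.0 dB SPL.

68.0 dB SPL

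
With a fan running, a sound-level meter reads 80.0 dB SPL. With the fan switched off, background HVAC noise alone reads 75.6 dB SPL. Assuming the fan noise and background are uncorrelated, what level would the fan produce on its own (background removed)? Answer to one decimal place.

78.0 dB SPL

Subtract intensities: L_src = 10·log₁₀(10^(L_total/10) − 10^(L_bg/10)).
L_src = 10·log₁₀(10^(80.0/10) − 10^(75.6/10)) = 10·log₁₀(63690000) = 78.0 dB SPL.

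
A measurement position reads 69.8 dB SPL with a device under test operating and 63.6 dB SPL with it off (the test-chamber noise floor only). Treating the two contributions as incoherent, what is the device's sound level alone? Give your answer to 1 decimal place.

68.6 dB SPL

Subtract intensities: L_src = 10·log₁₀(10^(L_total/10) − 10^(L_bg/10)).
L_src = 10·log₁₀(10^(69.8/10) − 10^(63.6/10)) = 10·log₁₀(7259000) = 68.6 dB SPL.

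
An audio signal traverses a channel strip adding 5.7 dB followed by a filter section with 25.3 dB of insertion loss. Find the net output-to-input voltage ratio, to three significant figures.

0.105

Net gain = 5.7 + (−25.3) = -19.6 dB.
Voltage ratio = 10^(-19.6/20) = 0.105.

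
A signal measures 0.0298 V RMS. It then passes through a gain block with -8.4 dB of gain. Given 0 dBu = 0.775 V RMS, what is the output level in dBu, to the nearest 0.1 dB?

-36.7 dBu

Input level: 20·log₁₀(0.0298/0.775) = -28.30 dBu.
Output: -28.30 − 8.4 = -36.7 dBu.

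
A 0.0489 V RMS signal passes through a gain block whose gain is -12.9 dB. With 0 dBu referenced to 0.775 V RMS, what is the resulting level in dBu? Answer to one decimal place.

-36.9 dBu

Input level: 20·log₁₀(0.0489/0.775) = -24.00 dBu.
Output: -24.00 − 12.9 = -36.9 dBu.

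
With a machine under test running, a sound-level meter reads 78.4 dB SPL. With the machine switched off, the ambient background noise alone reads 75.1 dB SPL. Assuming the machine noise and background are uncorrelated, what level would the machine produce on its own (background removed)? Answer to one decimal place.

Subtract intensities: L_src = 10·log₁₀(10^(L_total/10) − 10^(L_bg/10)).
L_src = 10·log₁₀(10^(78.4/10) − 10^(75.1/10)) = 10·log₁₀(36820000) = 75.7 dB SPL.

75.7 dB SPL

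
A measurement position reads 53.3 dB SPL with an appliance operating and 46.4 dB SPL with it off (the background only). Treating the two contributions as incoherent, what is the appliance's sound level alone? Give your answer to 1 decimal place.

Subtract intensities: L_src = 10·log₁₀(10^(L_total/10) − 10^(L_bg/10)).
L_src = 10·log₁₀(10^(53.3/10) − 10^(46.4/10)) = 10·log₁₀(170100) = 52.3 dB SPL.

52.3 dB SPL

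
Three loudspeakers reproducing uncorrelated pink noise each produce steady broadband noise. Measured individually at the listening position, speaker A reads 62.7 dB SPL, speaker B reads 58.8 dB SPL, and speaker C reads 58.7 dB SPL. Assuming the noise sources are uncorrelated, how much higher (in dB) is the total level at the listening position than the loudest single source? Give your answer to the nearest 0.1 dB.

Incoherent sources sum as intensities:
L_total = 10·log₁₀(10^(62.7/10) + 10^(58.8/10) + 10^(58.7/10)) = 65.27 dB SPL.
Excess over the loudest (62.7 dB): 65.27 − 62.7 = 2.6 dB.

2.6 dB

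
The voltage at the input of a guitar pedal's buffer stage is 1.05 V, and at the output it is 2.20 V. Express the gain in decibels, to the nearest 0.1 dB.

6.4 dB

Voltage is an amplitude quantity, so gain = 20·log₁₀(V_out/V_in).
20·log₁₀(2.20/1.05) = 20·log₁₀(2.095) = 6.4 dB.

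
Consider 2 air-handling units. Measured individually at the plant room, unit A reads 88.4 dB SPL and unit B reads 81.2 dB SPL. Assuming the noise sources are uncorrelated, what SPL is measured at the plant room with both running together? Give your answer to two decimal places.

89.16 dB SPL

Uncorrelated sources add in intensity (power), not in dB.
L_total = 10·log₁₀(10^(88.4/10) + 10^(81.2/10)) = 10·log₁₀(823700000) = 89.16 dB SPL.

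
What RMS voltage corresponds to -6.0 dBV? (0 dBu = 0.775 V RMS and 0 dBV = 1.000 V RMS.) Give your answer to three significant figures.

0.501 V

V = 1.000 V × 10^(-6.0/20).
= 1.000 × 0.5012 = 0.501 V.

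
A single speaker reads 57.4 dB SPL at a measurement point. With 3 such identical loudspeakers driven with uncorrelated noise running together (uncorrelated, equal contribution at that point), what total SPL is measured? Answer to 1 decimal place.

62.2 dB SPL

3 equal incoherent sources raise the level by 10·log₁₀(3) = 4.77 dB.
L_total = 57.4 + 4.77 = 62.2 dB SPL.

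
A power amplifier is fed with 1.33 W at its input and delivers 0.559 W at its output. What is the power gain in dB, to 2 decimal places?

For a power ratio, dB = 10·log₁₀(P₂/P₁).
10·log₁₀(0.559/1.33) = 10·log₁₀(0.4203) = -3.76 dB.

-3.76 dB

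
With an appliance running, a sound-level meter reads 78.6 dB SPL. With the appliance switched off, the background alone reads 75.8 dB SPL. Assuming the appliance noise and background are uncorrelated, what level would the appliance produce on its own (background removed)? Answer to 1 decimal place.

75.4 dB SPL

Subtract intensities: L_src = 10·log₁₀(10^(L_total/10) − 10^(L_bg/10)).
L_src = 10·log₁₀(10^(78.6/10) − 10^(75.8/10)) = 10·log₁₀(34420000) = 75.4 dB SPL.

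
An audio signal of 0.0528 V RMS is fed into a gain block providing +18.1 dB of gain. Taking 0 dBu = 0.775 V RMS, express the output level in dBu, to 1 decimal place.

Input level: 20·log₁₀(0.0528/0.775) = -23.33 dBu.
Output: -23.33 + 18.1 = -5.2 dBu.

-5.2 dBu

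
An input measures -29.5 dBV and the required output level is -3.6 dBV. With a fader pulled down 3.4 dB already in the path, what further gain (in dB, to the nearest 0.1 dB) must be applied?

29.3 dB

The required make-up gain is the shortfall in the dB sum.
G = -3.6 − (-29.5) + 3.4 = 29.3 dB.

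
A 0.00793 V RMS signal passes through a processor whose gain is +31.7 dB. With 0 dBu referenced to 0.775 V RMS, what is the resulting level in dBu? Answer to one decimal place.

-8.1 dBu

Input level: 20·log₁₀(0.00793/0.775) = -39.80 dBu.
Output: -39.80 + 31.7 = -8.1 dBu.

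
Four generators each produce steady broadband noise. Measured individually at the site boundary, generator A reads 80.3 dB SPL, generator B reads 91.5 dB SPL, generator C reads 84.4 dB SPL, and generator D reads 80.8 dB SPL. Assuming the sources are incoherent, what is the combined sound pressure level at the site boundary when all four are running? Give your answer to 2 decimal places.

92.82 dB SPL

Add the sources as powers (linear), then convert back to dB:
L_total = 10·log₁₀(10^(80.3/10) + 10^(91.5/10) + 10^(84.4/10) + 10^(80.8/10)) = 10·log₁₀(1915000000) = 92.82 dB SPL.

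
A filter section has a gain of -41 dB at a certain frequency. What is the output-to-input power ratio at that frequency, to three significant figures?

0.0000794

Power ratio = 10^(dB/10).
10^(-41/10) = 10^(-4.100) = 0.0000794.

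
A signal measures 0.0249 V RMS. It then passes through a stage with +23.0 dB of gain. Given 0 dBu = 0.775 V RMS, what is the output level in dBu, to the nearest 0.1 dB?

-6.9 dBu

Input level: 20·log₁₀(0.0249/0.775) = -29.86 dBu.
Output: -29.86 + 23.0 = -6.9 dBu.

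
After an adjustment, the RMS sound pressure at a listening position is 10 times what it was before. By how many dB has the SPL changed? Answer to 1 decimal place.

Sound pressure is an amplitude quantity: ΔL = 20·log₁₀(p₂/p₁).
20·log₁₀(10) = 20.0 dB.

20.0 dB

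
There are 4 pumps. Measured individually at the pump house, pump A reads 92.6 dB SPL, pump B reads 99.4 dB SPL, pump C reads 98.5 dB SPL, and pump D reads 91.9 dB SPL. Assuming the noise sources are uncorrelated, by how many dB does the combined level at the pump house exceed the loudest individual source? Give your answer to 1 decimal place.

Uncorrelated sources add in intensity (power), not in dB.
L_total = 10·log₁₀(10^(92.6/10) + 10^(99.4/10) + 10^(98.5/10) + 10^(91.9/10)) = 102.82 dB SPL.
Excess over the loudest (99.4 dB): 102.82 − 99.4 = 3.4 dB.

3.4 dB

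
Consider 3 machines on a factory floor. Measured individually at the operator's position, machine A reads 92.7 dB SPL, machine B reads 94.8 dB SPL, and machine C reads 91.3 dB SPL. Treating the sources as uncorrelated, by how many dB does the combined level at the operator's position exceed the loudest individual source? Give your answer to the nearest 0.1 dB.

Incoherent sources sum as intensities:
L_total = 10·log₁₀(10^(92.7/10) + 10^(94.8/10) + 10^(91.3/10)) = 97.95 dB SPL.
Excess over the loudest (94.8 dB): 97.95 − 94.8 = 3.1 dB.

3.1 dB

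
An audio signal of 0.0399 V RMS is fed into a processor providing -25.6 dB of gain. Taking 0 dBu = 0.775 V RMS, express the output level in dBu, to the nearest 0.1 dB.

-51.4 dBu

Input level: 20·log₁₀(0.0399/0.775) = -25.77 dBu.
Output: -25.77 − 25.6 = -51.4 dBu.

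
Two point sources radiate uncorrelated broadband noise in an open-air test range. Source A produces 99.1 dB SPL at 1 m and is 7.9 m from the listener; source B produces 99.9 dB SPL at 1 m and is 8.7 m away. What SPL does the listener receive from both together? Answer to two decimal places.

At the listener: L_A = 99.1 − 20·log₁₀(7.9) = 81.147 dB; L_B = 99.9 − 20·log₁₀(8.7) = 81.110 dB.
Combined: 10·log₁₀(10^(81.147/10)+10^(81.110/10)) = 84.14 dB SPL.

84.14 dB SPL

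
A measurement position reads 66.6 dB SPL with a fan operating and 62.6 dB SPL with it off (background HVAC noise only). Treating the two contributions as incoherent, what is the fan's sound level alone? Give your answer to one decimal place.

64.4 dB SPL

Subtract intensities: L_src = 10·log₁₀(10^(L_total/10) − 10^(L_bg/10)).
L_src = 10·log₁₀(10^(66.6/10) − 10^(62.6/10)) = 10·log₁₀(2751000) = 64.4 dB SPL.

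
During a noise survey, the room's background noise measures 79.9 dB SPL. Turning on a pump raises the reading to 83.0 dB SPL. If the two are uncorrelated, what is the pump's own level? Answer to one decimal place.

Subtract intensities: L_src = 10·log₁₀(10^(L_total/10) − 10^(L_bg/10)).
L_src = 10·log₁₀(10^(83.0/10) − 10^(79.9/10)) = 10·log₁₀(101800000) = 80.1 dB SPL.

80.1 dB SPL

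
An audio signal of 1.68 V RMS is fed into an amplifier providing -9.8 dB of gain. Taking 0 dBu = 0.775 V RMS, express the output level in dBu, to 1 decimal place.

-3.1 dBu

Input level: 20·log₁₀(1.68/0.775) = 6.72 dBu.
Output: 6.72 − 9.8 = -3.1 dBu.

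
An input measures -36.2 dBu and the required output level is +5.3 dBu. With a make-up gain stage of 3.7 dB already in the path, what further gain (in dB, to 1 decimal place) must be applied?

37.8 dB

The required make-up gain is the shortfall in the dB sum.
G = +5.3 − (-36.2) − 3.7 = 37.8 dB.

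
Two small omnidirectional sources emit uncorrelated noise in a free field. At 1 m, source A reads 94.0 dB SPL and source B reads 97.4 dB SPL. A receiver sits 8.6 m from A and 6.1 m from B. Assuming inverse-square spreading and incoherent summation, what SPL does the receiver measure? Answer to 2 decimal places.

82.59 dB SPL

At the listener: L_A = 94.0 − 20·log₁₀(8.6) = 75.310 dB; L_B = 97.4 − 20·log₁₀(6.1) = 81.693 dB.
Combined: 10·log₁₀(10^(75.310/10)+10^(81.693/10)) = 82.59 dB SPL.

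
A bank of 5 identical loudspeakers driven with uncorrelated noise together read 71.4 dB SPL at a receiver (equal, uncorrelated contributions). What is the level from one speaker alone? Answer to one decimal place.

5 equal incoherent sources add 10·log₁₀(5) = 6.99 dB over one source.
L_one = 71.4 − 6.99 = 64.4 dB SPL.

64.4 dB SPL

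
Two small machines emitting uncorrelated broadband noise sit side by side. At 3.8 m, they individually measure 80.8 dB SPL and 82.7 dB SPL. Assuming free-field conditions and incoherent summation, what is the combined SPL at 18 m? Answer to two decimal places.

Combined at 3.8 m: 10·log₁₀(10^(80.8/10)+10^(82.7/10)) = 84.863 dB SPL.
Then apply −20·log₁₀(18/3.8) = -13.510 dB → 71.35 dB SPL.

71.35 dB SPL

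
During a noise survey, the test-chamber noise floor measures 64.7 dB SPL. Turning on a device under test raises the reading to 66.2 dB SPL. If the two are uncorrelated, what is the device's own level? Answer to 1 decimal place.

60.9 dB SPL

Remove the background by subtracting linear intensities:
L_src = 10·log₁₀(10^(66.2/10) − 10^(64.7/10)) = 10·log₁₀(1217000) = 60.9 dB SPL.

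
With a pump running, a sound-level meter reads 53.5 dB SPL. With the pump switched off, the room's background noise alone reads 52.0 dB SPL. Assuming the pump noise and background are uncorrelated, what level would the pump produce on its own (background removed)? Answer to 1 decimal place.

48.2 dB SPL

Background correction is a power subtraction:
L_src = 10·log₁₀(10^(53.5/10) − 10^(52.0/10)) = 10·log₁₀(65380) = 48.2 dB SPL.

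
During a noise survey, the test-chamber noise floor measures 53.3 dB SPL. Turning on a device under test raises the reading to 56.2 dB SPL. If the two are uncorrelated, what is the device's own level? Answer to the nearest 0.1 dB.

Subtract intensities: L_src = 10·log₁₀(10^(L_total/10) − 10^(L_bg/10)).
L_src = 10·log₁₀(10^(56.2/10) − 10^(53.3/10)) = 10·log₁₀(203100) = 53.1 dB SPL.

53.1 dB SPL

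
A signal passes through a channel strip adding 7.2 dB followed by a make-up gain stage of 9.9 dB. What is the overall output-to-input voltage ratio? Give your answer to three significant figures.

Net gain = 7.2 + 9.9 = 17.1 dB.
Voltage ratio = 10^(17.1/20) = 7.16.

7.16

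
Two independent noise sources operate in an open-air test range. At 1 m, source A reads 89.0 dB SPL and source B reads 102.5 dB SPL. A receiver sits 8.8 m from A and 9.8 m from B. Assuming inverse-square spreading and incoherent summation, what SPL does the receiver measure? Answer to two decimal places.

At the listener: L_A = 89.0 − 20·log₁₀(8.8) = 70.110 dB; L_B = 102.5 − 20·log₁₀(9.8) = 82.675 dB.
Combined: 10·log₁₀(10^(70.110/10)+10^(82.675/10)) = 82.91 dB SPL.

82.91 dB SPL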